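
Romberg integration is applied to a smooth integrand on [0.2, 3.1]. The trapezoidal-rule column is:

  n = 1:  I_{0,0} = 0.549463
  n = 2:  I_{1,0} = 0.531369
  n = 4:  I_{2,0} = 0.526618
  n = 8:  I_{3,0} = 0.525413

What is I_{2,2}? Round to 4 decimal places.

Richardson extrapolation on the trapezoidal column (denominator 4−1=3):
I_{1,1} = (4·0.531369 − 0.549463) / 3 = 0.525338
I_{2,1} = (4·0.526618 − 0.531369) / 3 = 0.525034
I_{2,2} = (16·0.525034 − 0.525338) / 15 = 0.525014

0.5250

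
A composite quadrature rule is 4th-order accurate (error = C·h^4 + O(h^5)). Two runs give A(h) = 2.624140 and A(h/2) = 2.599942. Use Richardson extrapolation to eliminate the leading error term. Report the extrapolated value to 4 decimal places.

2.5983

The leading error scales as h^4; refining by a factor of 2 reduces it by 2^4 = 16.
Extrapolated value = (16·A(h/2) − A(h)) / (16 − 1)
= (16·2.599942 − 2.624140) / 15
= 38.974932 / 15 = 2.598329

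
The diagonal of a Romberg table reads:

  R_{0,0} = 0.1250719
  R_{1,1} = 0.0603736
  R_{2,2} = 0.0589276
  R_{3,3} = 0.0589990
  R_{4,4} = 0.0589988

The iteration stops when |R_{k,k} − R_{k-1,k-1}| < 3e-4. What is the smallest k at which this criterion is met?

|R_{1,1} − R_{0,0}| = 0.0646983 ≥ 3e-4
|R_{2,2} − R_{1,1}| = 0.0014460 ≥ 3e-4
|R_{3,3} − R_{2,2}| = 0.0000714 < 3e-4

k = 3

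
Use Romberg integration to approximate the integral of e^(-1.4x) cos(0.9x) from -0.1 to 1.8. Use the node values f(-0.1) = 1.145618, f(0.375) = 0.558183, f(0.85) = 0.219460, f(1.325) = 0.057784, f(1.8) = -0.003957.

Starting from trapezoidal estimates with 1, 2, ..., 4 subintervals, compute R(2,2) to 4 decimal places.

0.6404

R(0,0) (trapezoid, 1 panel, h=1.9000): 1.084578
R(1,0) (trapezoid, 2 panels, h=0.9500): 0.750776
R(2,0) (trapezoid, 4 panels, h=0.4750): 0.667972
R(1,1) = 0.750776 + (0.750776 − 1.084578)/3 = 0.639509
R(2,1) = 0.667972 + (0.667972 − 0.750776)/3 = 0.640371
R(2,2) = 0.640371 + (0.640371 − 0.639509)/15 = 0.640428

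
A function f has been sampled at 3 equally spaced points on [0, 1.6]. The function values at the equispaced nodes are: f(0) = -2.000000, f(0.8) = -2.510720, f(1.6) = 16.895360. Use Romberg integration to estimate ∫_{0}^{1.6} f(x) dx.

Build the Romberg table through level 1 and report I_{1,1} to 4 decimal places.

I_{0,0} (trapezoid, 1 panel, h=1.6000): 11.916288
I_{1,0} (trapezoid, 2 panels, h=0.8000): 3.949568
I_{1,1} = 3.949568 + (3.949568 − 11.916288)/3 = 1.293995

1.2940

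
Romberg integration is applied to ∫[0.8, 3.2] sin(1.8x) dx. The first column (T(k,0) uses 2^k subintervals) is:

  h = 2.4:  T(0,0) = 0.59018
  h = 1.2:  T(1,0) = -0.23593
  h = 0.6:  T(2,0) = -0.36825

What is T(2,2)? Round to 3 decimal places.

-0.406

T(1,1) = (4·(-0.23593) − 0.59018) / 3 = -0.51130
T(2,1) = (4·(-0.36825) − (-0.23593)) / 3 = -0.41236
T(2,2) = -0.41236 + (-0.41236 − (-0.51130))/15 = -0.40576
(Column j=1 coincides with Simpson's rule on the same nodes.)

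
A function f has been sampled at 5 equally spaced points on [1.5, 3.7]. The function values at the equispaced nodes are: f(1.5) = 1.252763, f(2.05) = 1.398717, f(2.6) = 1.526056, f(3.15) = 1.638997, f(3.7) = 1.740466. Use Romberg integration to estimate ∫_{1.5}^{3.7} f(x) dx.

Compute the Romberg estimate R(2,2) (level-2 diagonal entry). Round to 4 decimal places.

3.3360

R(0,0) (trapezoid, 1 panel, h=2.2000): 3.292552
R(1,0) (trapezoid, 2 panels, h=1.1000): 3.324938
R(2,0) (trapezoid, 4 panels, h=0.5500): 3.333211
R(1,1) = 3.324938 + (3.324938 − 3.292552)/3 = 3.335733
R(2,1) = 3.333211 + (3.333211 − 3.324938)/3 = 3.335969
R(2,2) = 3.335969 + (3.335969 − 3.335733)/15 = 3.335985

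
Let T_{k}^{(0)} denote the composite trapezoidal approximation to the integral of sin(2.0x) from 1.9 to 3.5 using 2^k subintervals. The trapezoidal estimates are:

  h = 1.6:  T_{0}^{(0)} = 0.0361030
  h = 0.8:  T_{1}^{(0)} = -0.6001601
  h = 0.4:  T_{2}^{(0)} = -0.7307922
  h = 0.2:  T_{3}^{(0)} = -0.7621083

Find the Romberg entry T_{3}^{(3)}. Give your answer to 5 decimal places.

-0.77244

T_{1}^{(1)} = (4·(-0.6001601) − 0.0361030) / 3 = -0.8122478
T_{2}^{(1)} = -0.7307922 + (-0.7307922 − (-0.6001601))/3 = -0.7743362
T_{3}^{(1)} = (4·(-0.7621083) − (-0.7307922)) / 3 = -0.7725470
T_{2}^{(2)} = -0.7743362 + (-0.7743362 − (-0.8122478))/15 = -0.7718088
T_{3}^{(2)} = (16·(-0.7725470) − (-0.7743362)) / 15 = -0.7724277
T_{3}^{(3)} = -0.7724277 + (-0.7724277 − (-0.7718088))/63 = -0.7724375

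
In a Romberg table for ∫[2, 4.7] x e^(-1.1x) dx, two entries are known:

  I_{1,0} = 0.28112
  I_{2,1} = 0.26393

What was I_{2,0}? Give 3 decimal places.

From I_{2,1} = (4·I_{2,0} − I_{1,0})/3, solve for I_{2,0}:
4·I_{2,0} = 3·0.26393 + 0.28112 = 1.07291
I_{2,0} = 0.26823

0.268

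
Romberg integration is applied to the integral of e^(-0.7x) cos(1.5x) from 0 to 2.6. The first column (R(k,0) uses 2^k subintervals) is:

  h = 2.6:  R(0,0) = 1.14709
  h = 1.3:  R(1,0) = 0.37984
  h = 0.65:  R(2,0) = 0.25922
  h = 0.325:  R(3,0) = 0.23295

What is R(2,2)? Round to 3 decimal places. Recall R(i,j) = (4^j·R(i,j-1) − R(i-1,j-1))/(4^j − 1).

0.225

Richardson extrapolation on the trapezoidal column (denominator 4−1=3):
R(1,1) = 0.37984 + (0.37984 − 1.14709)/3 = 0.12409
R(2,1) = (4·0.25922 − 0.37984) / 3 = 0.21901
R(2,2) = (16·0.21901 − 0.12409) / 15 = 0.22534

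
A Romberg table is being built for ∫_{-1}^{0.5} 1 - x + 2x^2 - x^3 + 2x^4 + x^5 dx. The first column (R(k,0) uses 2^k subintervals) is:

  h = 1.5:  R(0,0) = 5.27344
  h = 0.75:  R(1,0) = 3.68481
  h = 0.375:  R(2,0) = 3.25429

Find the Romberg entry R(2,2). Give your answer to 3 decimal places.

Richardson extrapolation on the trapezoidal column (denominator 4−1=3):
R(1,1) = 3.68481 + (3.68481 − 5.27344)/3 = 3.15527
R(2,1) = 3.25429 + (3.25429 − 3.68481)/3 = 3.11078
R(2,2) = 3.11078 + (3.11078 − 3.15527)/15 = 3.10781

3.108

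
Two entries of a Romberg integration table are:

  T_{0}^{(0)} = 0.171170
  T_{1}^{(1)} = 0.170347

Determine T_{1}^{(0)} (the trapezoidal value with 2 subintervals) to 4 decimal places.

From T_{1}^{(1)} = (4·T_{1}^{(0)} − T_{0}^{(0)})/3, solve for T_{1}^{(0)}:
4·T_{1}^{(0)} = 3·0.170347 + 0.171170 = 0.682211
T_{1}^{(0)} = 0.170553

0.1706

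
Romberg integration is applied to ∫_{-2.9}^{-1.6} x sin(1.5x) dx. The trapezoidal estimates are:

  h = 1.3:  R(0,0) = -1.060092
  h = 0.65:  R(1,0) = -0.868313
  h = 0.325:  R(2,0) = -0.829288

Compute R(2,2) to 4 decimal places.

Richardson extrapolation on the trapezoidal column (denominator 4−1=3):
R(1,1) = (4·(-0.868313) − (-1.060092)) / 3 = -0.804387
R(2,1) = -0.829288 + (-0.829288 − (-0.868313))/3 = -0.816280
R(2,2) = (16·(-0.816280) − (-0.804387)) / 15 = -0.817073

-0.8171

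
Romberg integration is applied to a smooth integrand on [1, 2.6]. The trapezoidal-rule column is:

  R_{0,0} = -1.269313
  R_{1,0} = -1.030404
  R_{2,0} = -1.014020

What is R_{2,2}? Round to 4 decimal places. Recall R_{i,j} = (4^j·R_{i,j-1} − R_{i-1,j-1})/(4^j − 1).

-1.0124

Richardson extrapolation on the trapezoidal column (denominator 4−1=3):
R_{1,1} = -1.030404 + (-1.030404 − (-1.269313))/3 = -0.950768
R_{2,1} = (4·(-1.014020) − (-1.030404)) / 3 = -1.008559
R_{2,2} = (16·(-1.008559) − (-0.950768)) / 15 = -1.012412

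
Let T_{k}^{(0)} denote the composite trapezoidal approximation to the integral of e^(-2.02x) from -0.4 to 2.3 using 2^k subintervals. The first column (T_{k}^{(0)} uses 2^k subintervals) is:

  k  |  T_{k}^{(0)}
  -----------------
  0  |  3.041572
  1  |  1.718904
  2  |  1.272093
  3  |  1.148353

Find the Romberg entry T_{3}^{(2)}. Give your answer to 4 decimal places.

1.1060

Richardson extrapolation on the trapezoidal column (denominator 4−1=3):
T_{2}^{(1)} = (4·1.272093 − 1.718904) / 3 = 1.123156
T_{3}^{(1)} = 1.148353 + (1.148353 − 1.272093)/3 = 1.107106
T_{3}^{(2)} = (16·1.107106 − 1.123156) / 15 = 1.106036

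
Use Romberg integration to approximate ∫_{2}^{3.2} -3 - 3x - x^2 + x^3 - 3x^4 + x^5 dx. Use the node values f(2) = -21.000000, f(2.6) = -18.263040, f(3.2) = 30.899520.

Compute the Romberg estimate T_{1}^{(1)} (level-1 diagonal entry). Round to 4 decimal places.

T_{0}^{(0)} (trapezoid, 1 panel, h=1.2000): 5.939712
T_{1}^{(0)} (trapezoid, 2 panels, h=0.6000): -7.987968
T_{1}^{(1)} = -7.987968 + (-7.987968 − 5.939712)/3 = -12.630528

-12.6305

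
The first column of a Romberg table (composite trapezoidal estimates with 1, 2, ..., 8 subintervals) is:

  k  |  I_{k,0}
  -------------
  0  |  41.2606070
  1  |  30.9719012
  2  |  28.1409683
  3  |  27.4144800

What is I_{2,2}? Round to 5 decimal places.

I_{1,1} = (4·30.9719012 − 41.2606070) / 3 = 27.5423326
I_{2,1} = 28.1409683 + (28.1409683 − 30.9719012)/3 = 27.1973240
I_{2,2} = (16·27.1973240 − 27.5423326) / 15 = 27.1743234

27.17432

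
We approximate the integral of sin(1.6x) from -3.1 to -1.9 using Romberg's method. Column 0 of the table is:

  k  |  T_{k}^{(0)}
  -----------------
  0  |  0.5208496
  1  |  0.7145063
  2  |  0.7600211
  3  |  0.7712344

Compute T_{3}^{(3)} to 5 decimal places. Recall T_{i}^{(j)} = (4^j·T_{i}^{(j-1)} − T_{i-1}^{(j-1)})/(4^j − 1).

0.77496

Richardson extrapolation on the trapezoidal column (denominator 4−1=3):
T_{1}^{(1)} = (4·0.7145063 − 0.5208496) / 3 = 0.7790585
T_{2}^{(1)} = 0.7600211 + (0.7600211 − 0.7145063)/3 = 0.7751927
T_{3}^{(1)} = (4·0.7712344 − 0.7600211) / 3 = 0.7749722
T_{2}^{(2)} = (16·0.7751927 − 0.7790585) / 15 = 0.7749350
T_{3}^{(2)} = (16·0.7749722 − 0.7751927) / 15 = 0.7749575
T_{3}^{(3)} = 0.7749575 + (0.7749575 − 0.7749350)/63 = 0.7749579
(Column j=1 coincides with Simpson's rule on the same nodes.)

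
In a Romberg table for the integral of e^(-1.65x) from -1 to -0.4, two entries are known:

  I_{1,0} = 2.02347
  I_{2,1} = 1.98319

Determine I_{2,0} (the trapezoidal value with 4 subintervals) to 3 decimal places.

1.993

From I_{2,1} = (4·I_{2,0} − I_{1,0})/3, solve for I_{2,0}:
4·I_{2,0} = 3·1.98319 + 2.02347 = 7.97304
I_{2,0} = 1.99326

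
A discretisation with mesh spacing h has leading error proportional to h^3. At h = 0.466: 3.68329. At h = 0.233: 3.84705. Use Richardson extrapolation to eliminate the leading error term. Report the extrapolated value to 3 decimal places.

3.870

The leading error scales as h^3; refining by a factor of 2 reduces it by 2^3 = 8.
Extrapolated value = (8·A(h/2) − A(h)) / (8 − 1)
= (8·3.84705 − 3.68329) / 7
= 27.09311 / 7 = 3.87044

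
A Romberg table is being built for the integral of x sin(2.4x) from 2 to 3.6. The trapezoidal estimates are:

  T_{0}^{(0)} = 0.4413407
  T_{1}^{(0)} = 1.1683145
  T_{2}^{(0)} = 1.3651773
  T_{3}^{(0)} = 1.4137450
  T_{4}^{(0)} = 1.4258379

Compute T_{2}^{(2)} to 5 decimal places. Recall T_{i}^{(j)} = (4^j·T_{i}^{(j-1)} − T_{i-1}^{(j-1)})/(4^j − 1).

Richardson extrapolation on the trapezoidal column (denominator 4−1=3):
T_{1}^{(1)} = (4·1.1683145 − 0.4413407) / 3 = 1.4106391
T_{2}^{(1)} = (4·1.3651773 − 1.1683145) / 3 = 1.4307982
T_{2}^{(2)} = 1.4307982 + (1.4307982 − 1.4106391)/15 = 1.4321421
(Column j=1 coincides with Simpson's rule on the same nodes.)

1.43214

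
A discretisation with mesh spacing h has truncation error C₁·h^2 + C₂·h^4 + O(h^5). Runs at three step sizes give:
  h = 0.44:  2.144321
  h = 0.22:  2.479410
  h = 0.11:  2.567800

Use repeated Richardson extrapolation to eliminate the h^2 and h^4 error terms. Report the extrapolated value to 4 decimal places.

First eliminate the h^2 term (factor 2^2 = 4):
  B₁ = (4·2.479410 − 2.144321)/3 = 2.591106
  B₂ = (4·2.567800 − 2.479410)/3 = 2.597263
Then eliminate the h^4 term (factor 2^4 = 16):
  (16·2.597263 − 2.591106)/15 = 2.597673

2.5977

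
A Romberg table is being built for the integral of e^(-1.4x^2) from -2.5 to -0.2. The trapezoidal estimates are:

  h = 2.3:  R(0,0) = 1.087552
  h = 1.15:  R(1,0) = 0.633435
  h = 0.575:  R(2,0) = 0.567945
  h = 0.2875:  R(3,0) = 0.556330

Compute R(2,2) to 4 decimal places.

0.5504

Richardson extrapolation on the trapezoidal column (denominator 4−1=3):
R(1,1) = (4·0.633435 − 1.087552) / 3 = 0.482063
R(2,1) = (4·0.567945 − 0.633435) / 3 = 0.546115
R(2,2) = 0.546115 + (0.546115 − 0.482063)/15 = 0.550385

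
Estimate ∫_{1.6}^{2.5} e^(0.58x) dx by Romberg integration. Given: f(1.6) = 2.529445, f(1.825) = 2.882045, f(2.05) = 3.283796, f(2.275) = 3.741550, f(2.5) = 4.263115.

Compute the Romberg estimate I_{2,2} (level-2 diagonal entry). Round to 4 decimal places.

I_{0,0} (trapezoid, 1 panel, h=0.9000): 3.056652
I_{1,0} (trapezoid, 2 panels, h=0.4500): 3.006034
I_{2,0} (trapezoid, 4 panels, h=0.2250): 2.993326
I_{1,1} = 3.006034 + (3.006034 − 3.056652)/3 = 2.989161
I_{2,1} = 2.993326 + (2.993326 − 3.006034)/3 = 2.989090
I_{2,2} = 2.989090 + (2.989090 − 2.989161)/15 = 2.989085

2.9891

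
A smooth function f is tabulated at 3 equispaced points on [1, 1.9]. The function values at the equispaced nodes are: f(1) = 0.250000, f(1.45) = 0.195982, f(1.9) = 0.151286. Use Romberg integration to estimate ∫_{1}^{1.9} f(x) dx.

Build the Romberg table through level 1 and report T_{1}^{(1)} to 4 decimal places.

T_{0}^{(0)} (trapezoid, 1 panel, h=0.9000): 0.180579
T_{1}^{(0)} (trapezoid, 2 panels, h=0.4500): 0.178481
T_{1}^{(1)} = 0.178481 + (0.178481 − 0.180579)/3 = 0.177782

0.1778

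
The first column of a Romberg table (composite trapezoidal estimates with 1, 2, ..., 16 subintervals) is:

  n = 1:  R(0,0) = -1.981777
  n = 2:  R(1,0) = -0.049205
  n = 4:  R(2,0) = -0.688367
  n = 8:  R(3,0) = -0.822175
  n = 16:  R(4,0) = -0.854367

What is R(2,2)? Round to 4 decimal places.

-1.0012

Richardson extrapolation on the trapezoidal column (denominator 4−1=3):
R(1,1) = (4·(-0.049205) − (-1.981777)) / 3 = 0.594986
R(2,1) = (4·(-0.688367) − (-0.049205)) / 3 = -0.901421
R(2,2) = -0.901421 + (-0.901421 − 0.594986)/15 = -1.001181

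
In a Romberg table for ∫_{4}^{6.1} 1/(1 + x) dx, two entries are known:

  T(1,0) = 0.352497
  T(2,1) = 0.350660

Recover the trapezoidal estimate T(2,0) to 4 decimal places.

0.3511

From T(2,1) = (4·T(2,0) − T(1,0))/3, solve for T(2,0):
4·T(2,0) = 3·0.350660 + 0.352497 = 1.404477
T(2,0) = 0.351119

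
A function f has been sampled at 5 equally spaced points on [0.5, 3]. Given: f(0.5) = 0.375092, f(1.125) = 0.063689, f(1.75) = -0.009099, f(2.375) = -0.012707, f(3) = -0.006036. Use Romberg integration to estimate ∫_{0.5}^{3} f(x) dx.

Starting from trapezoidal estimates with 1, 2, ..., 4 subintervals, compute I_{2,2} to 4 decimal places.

0.1140

I_{0,0} (trapezoid, 1 panel, h=2.5000): 0.461320
I_{1,0} (trapezoid, 2 panels, h=1.2500): 0.219286
I_{2,0} (trapezoid, 4 panels, h=0.6250): 0.141507
I_{1,1} = 0.219286 + (0.219286 − 0.461320)/3 = 0.138608
I_{2,1} = 0.141507 + (0.141507 − 0.219286)/3 = 0.115581
I_{2,2} = 0.115581 + (0.115581 − 0.138608)/15 = 0.114046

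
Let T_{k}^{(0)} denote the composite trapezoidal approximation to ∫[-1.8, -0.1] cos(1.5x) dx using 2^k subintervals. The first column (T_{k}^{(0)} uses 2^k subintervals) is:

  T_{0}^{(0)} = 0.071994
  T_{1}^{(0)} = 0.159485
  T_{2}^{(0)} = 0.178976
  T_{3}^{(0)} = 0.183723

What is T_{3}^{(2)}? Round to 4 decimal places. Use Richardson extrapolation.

0.1853

T_{2}^{(1)} = 0.178976 + (0.178976 − 0.159485)/3 = 0.185473
T_{3}^{(1)} = (4·0.183723 − 0.178976) / 3 = 0.185305
T_{3}^{(2)} = 0.185305 + (0.185305 − 0.185473)/15 = 0.185294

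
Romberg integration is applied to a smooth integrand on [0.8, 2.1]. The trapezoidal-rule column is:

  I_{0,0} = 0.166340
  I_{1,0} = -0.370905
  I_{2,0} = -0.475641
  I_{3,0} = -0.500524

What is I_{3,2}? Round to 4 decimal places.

-0.5087

Richardson extrapolation on the trapezoidal column (denominator 4−1=3):
I_{2,1} = (4·(-0.475641) − (-0.370905)) / 3 = -0.510553
I_{3,1} = (4·(-0.500524) − (-0.475641)) / 3 = -0.508818
I_{3,2} = -0.508818 + (-0.508818 − (-0.510553))/15 = -0.508702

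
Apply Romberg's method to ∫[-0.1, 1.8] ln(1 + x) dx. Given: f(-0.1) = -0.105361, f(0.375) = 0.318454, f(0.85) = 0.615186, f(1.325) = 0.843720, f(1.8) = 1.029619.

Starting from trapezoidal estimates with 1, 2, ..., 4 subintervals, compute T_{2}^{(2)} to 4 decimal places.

1.0775

T_{0}^{(0)} (trapezoid, 1 panel, h=1.9000): 0.878045
T_{1}^{(0)} (trapezoid, 2 panels, h=0.9500): 1.023449
T_{2}^{(0)} (trapezoid, 4 panels, h=0.4750): 1.063757
T_{1}^{(1)} = 1.023449 + (1.023449 − 0.878045)/3 = 1.071917
T_{2}^{(1)} = 1.063757 + (1.063757 − 1.023449)/3 = 1.077193
T_{2}^{(2)} = 1.077193 + (1.077193 − 1.071917)/15 = 1.077545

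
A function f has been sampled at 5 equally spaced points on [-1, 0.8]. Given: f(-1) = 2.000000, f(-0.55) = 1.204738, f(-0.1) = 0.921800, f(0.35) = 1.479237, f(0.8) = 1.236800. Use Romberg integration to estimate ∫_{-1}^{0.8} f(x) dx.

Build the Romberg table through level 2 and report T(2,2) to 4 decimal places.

T(0,0) (trapezoid, 1 panel, h=1.8000): 2.913120
T(1,0) (trapezoid, 2 panels, h=0.9000): 2.286180
T(2,0) (trapezoid, 4 panels, h=0.4500): 2.350879
T(1,1) = 2.286180 + (2.286180 − 2.913120)/3 = 2.077200
T(2,1) = 2.350879 + (2.350879 − 2.286180)/3 = 2.372445
T(2,2) = 2.372445 + (2.372445 − 2.077200)/15 = 2.392128

2.3921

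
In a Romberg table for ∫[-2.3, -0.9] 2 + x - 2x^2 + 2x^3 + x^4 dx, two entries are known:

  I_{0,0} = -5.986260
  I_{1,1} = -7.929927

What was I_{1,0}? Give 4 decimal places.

-7.4440

From I_{1,1} = (4·I_{1,0} − I_{0,0})/3, solve for I_{1,0}:
4·I_{1,0} = 3·(-7.929927) + (-5.986260) = -29.776041
I_{1,0} = -7.444010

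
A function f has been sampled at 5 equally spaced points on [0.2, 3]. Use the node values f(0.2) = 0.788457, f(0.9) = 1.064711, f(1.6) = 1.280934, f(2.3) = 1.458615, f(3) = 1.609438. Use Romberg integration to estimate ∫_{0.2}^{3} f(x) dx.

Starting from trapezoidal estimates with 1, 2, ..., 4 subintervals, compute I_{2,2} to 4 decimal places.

I_{0,0} (trapezoid, 1 panel, h=2.8000): 3.357053
I_{1,0} (trapezoid, 2 panels, h=1.4000): 3.471834
I_{2,0} (trapezoid, 4 panels, h=0.7000): 3.502245
I_{1,1} = 3.471834 + (3.471834 − 3.357053)/3 = 3.510094
I_{2,1} = 3.502245 + (3.502245 − 3.471834)/3 = 3.512382
I_{2,2} = 3.512382 + (3.512382 − 3.510094)/15 = 3.512535

3.5125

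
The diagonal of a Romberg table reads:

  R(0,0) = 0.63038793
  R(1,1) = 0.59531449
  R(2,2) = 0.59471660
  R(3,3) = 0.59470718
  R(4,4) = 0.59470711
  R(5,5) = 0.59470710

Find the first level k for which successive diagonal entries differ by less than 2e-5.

k = 3

|R(1,1) − R(0,0)| = 0.03507344 ≥ 2e-5
|R(2,2) − R(1,1)| = 0.00059789 ≥ 2e-5
|R(3,3) − R(2,2)| = 0.00000942 < 2e-5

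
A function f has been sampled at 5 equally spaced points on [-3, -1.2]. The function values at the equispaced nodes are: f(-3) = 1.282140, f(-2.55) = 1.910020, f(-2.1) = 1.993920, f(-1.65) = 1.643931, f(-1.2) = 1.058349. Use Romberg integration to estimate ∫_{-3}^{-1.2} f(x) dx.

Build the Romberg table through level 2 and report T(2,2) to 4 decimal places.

T(0,0) (trapezoid, 1 panel, h=1.8000): 2.106440
T(1,0) (trapezoid, 2 panels, h=0.9000): 2.847748
T(2,0) (trapezoid, 4 panels, h=0.4500): 3.023152
T(1,1) = 2.847748 + (2.847748 − 2.106440)/3 = 3.094851
T(2,1) = 3.023152 + (3.023152 − 2.847748)/3 = 3.081620
T(2,2) = 3.081620 + (3.081620 − 3.094851)/15 = 3.080738

3.0807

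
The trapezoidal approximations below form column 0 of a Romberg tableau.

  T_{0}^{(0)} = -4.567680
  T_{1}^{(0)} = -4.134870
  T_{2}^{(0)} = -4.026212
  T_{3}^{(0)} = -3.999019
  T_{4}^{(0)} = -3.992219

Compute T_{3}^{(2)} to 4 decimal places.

T_{2}^{(1)} = -4.026212 + (-4.026212 − (-4.134870))/3 = -3.989993
T_{3}^{(1)} = -3.999019 + (-3.999019 − (-4.026212))/3 = -3.989955
T_{3}^{(2)} = -3.989955 + (-3.989955 − (-3.989993))/15 = -3.989952

-3.9900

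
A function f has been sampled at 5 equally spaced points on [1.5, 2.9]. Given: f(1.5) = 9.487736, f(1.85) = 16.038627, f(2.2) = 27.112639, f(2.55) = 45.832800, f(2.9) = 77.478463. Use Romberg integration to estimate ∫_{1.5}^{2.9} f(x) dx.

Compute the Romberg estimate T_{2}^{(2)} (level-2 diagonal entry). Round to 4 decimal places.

T_{0}^{(0)} (trapezoid, 1 panel, h=1.4000): 60.876339
T_{1}^{(0)} (trapezoid, 2 panels, h=0.7000): 49.417017
T_{2}^{(0)} (trapezoid, 4 panels, h=0.3500): 46.363508
T_{1}^{(1)} = 49.417017 + (49.417017 − 60.876339)/3 = 45.597243
T_{2}^{(1)} = 46.363508 + (46.363508 − 49.417017)/3 = 45.345672
T_{2}^{(2)} = 45.345672 + (45.345672 − 45.597243)/15 = 45.328901

45.3289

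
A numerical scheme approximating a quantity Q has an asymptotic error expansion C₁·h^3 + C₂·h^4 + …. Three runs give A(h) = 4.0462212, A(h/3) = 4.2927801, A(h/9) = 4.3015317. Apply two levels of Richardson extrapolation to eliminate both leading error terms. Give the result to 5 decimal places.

4.30186

First eliminate the h^3 term (factor 3^3 = 27):
  B₁ = (27·4.2927801 − 4.0462212)/26 = 4.3022631
  B₂ = (27·4.3015317 − 4.2927801)/26 = 4.3018683
Then eliminate the h^4 term (factor 3^4 = 81):
  (81·4.3018683 − 4.3022631)/80 = 4.3018634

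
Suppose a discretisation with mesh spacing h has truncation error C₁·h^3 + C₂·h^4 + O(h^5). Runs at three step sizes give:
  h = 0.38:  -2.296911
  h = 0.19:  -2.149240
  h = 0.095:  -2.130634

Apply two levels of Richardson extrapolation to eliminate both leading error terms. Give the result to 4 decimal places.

First eliminate the h^3 term (factor 2^3 = 8):
  B₁ = (8·(-2.149240) − (-2.296911))/7 = -2.128144
  B₂ = (8·(-2.130634) − (-2.149240))/7 = -2.127976
Then eliminate the h^4 term (factor 2^4 = 16):
  (16·(-2.127976) − (-2.128144))/15 = -2.127965

-2.1280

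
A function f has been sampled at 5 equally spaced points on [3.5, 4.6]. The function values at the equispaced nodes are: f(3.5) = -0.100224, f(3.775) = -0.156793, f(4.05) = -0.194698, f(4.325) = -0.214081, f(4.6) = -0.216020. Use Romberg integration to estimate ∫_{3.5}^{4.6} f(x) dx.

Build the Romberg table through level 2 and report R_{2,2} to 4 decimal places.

R_{0,0} (trapezoid, 1 panel, h=1.1000): -0.173934
R_{1,0} (trapezoid, 2 panels, h=0.5500): -0.194051
R_{2,0} (trapezoid, 4 panels, h=0.2750): -0.199016
R_{1,1} = -0.194051 + (-0.194051 − (-0.173934))/3 = -0.200757
R_{2,1} = -0.199016 + (-0.199016 − (-0.194051))/3 = -0.200671
R_{2,2} = -0.200671 + (-0.200671 − (-0.200757))/15 = -0.200665

-0.2007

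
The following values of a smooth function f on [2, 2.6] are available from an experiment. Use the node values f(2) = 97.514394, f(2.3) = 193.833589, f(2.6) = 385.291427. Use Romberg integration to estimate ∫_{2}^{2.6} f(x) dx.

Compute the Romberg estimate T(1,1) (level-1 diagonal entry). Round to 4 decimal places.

T(0,0) (trapezoid, 1 panel, h=0.6000): 144.841746
T(1,0) (trapezoid, 2 panels, h=0.3000): 130.570950
T(1,1) = 130.570950 + (130.570950 − 144.841746)/3 = 125.814018

125.8140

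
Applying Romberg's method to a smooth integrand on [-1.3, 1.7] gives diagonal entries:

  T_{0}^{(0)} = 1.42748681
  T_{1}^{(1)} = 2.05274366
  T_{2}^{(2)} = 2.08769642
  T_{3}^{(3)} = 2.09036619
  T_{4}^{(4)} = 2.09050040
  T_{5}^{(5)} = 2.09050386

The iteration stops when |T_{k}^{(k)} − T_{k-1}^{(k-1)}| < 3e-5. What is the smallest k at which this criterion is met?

k = 5

|T_{1}^{(1)} − T_{0}^{(0)}| = 0.62525685 ≥ 3e-5
|T_{2}^{(2)} − T_{1}^{(1)}| = 0.03495276 ≥ 3e-5
|T_{3}^{(3)} − T_{2}^{(2)}| = 0.00266977 ≥ 3e-5
|T_{4}^{(4)} − T_{3}^{(3)}| = 0.00013421 ≥ 3e-5
|T_{5}^{(5)} − T_{4}^{(4)}| = 0.00000346 < 3e-5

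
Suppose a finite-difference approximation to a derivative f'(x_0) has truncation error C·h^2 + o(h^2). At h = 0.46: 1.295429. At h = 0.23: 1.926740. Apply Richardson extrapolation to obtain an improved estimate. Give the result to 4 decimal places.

2.1372

Extrapolated value = (4·A(h/2) − A(h)) / (4 − 1)
= (4·1.926740 − 1.295429) / 3
= 6.411531 / 3 = 2.137177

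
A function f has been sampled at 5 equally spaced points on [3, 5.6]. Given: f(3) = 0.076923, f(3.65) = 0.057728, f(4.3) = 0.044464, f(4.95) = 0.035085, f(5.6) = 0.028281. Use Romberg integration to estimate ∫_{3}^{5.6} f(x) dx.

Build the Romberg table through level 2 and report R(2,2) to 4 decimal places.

0.1225

R(0,0) (trapezoid, 1 panel, h=2.6000): 0.136765
R(1,0) (trapezoid, 2 panels, h=1.3000): 0.126186
R(2,0) (trapezoid, 4 panels, h=0.6500): 0.123421
R(1,1) = 0.126186 + (0.126186 − 0.136765)/3 = 0.122660
R(2,1) = 0.123421 + (0.123421 − 0.126186)/3 = 0.122499
R(2,2) = 0.122499 + (0.122499 − 0.122660)/15 = 0.122488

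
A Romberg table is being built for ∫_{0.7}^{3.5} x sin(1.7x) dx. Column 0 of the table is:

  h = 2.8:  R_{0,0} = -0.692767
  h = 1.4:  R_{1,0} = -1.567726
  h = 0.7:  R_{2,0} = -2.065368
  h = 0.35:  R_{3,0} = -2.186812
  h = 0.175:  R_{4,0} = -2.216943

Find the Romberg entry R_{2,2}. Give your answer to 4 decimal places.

Richardson extrapolation on the trapezoidal column (denominator 4−1=3):
R_{1,1} = (4·(-1.567726) − (-0.692767)) / 3 = -1.859379
R_{2,1} = (4·(-2.065368) − (-1.567726)) / 3 = -2.231249
R_{2,2} = -2.231249 + (-2.231249 − (-1.859379))/15 = -2.256040
(Column j=1 coincides with Simpson's rule on the same nodes.)

-2.2560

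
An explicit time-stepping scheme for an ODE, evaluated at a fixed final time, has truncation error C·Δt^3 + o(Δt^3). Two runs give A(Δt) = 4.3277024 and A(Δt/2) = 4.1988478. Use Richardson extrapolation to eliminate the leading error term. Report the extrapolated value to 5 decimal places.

4.18044

Extrapolated value = (8·A(Δt/2) − A(Δt)) / (8 − 1)
= (8·4.1988478 − 4.3277024) / 7
= 29.2630800 / 7 = 4.1804400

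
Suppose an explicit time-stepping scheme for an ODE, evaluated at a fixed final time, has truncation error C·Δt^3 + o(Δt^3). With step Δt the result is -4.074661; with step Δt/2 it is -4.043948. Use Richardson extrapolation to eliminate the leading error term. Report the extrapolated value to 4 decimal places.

-4.0396

The leading error scales as Δt^3; refining by a factor of 2 reduces it by 2^3 = 8.
Extrapolated value = (8·A(Δt/2) − A(Δt)) / (8 − 1)
= (8·(-4.043948) − (-4.074661)) / 7
= -28.276923 / 7 = -4.039560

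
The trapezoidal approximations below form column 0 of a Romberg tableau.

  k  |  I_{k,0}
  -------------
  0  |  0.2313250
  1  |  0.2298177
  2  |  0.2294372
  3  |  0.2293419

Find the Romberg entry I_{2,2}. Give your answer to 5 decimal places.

I_{1,1} = 0.2298177 + (0.2298177 − 0.2313250)/3 = 0.2293153
I_{2,1} = (4·0.2294372 − 0.2298177) / 3 = 0.2293104
I_{2,2} = (16·0.2293104 − 0.2293153) / 15 = 0.2293101

0.22931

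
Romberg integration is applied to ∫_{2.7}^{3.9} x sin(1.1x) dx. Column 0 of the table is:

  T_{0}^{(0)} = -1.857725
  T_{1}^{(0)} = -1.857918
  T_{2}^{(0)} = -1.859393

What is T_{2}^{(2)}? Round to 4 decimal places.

-1.8600

Richardson extrapolation on the trapezoidal column (denominator 4−1=3):
T_{1}^{(1)} = (4·(-1.857918) − (-1.857725)) / 3 = -1.857982
T_{2}^{(1)} = (4·(-1.859393) − (-1.857918)) / 3 = -1.859885
T_{2}^{(2)} = -1.859885 + (-1.859885 − (-1.857982))/15 = -1.860012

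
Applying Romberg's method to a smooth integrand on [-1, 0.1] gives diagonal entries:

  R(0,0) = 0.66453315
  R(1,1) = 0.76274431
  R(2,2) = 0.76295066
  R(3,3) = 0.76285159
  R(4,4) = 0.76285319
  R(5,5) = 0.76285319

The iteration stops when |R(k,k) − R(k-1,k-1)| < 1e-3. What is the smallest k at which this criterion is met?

|R(1,1) − R(0,0)| = 0.09821116 ≥ 1e-3
|R(2,2) − R(1,1)| = 0.00020635 < 1e-3

k = 2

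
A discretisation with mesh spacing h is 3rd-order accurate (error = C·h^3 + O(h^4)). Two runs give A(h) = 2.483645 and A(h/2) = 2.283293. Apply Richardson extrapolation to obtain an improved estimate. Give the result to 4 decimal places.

2.2547

Extrapolated value = (8·A(h/2) − A(h)) / (8 − 1)
= (8·2.283293 − 2.483645) / 7
= 15.782699 / 7 = 2.254671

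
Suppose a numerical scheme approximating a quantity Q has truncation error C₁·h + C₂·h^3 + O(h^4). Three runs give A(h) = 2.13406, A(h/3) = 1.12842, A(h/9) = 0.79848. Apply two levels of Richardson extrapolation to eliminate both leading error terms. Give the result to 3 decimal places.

0.634

First eliminate the h term (factor 3^1 = 3):
  B₁ = (3·1.12842 − 2.13406)/2 = 0.62560
  B₂ = (3·0.79848 − 1.12842)/2 = 0.63351
Then eliminate the h^3 term (factor 3^3 = 27):
  (27·0.63351 − 0.62560)/26 = 0.63381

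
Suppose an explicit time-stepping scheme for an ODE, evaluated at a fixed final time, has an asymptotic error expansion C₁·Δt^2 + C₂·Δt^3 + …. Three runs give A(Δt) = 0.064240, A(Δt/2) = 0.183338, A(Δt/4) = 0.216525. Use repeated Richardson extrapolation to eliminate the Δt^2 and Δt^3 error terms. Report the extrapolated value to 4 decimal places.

First eliminate the Δt^2 term (factor 2^2 = 4):
  B₁ = (4·0.183338 − 0.064240)/3 = 0.223037
  B₂ = (4·0.216525 − 0.183338)/3 = 0.227587
Then eliminate the Δt^3 term (factor 2^3 = 8):
  (8·0.227587 − 0.223037)/7 = 0.228237

0.2282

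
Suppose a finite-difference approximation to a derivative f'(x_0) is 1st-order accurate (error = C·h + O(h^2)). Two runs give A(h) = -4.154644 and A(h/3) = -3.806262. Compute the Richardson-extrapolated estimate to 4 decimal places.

The leading error scales as h; refining by a factor of 3 reduces it by 3^1 = 3.
Extrapolated value = (3·A(h/3) − A(h)) / (3 − 1)
= (3·(-3.806262) − (-4.154644)) / 2
= -7.264142 / 2 = -3.632071

-3.6321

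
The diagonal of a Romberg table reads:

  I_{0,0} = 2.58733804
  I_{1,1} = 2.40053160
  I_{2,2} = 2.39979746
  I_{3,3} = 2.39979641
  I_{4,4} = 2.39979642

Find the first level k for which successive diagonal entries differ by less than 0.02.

k = 2

|I_{1,1} − I_{0,0}| = 0.18680644 ≥ 0.02
|I_{2,2} − I_{1,1}| = 0.00073414 < 0.02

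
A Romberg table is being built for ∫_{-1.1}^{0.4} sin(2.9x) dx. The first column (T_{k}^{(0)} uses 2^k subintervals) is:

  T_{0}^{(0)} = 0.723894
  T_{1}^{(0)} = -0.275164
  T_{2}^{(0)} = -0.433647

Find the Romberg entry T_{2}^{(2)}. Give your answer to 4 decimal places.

T_{1}^{(1)} = -0.275164 + (-0.275164 − 0.723894)/3 = -0.608183
T_{2}^{(1)} = (4·(-0.433647) − (-0.275164)) / 3 = -0.486475
T_{2}^{(2)} = (16·(-0.486475) − (-0.608183)) / 15 = -0.478361
(Column j=1 coincides with Simpson's rule on the same nodes.)

-0.4784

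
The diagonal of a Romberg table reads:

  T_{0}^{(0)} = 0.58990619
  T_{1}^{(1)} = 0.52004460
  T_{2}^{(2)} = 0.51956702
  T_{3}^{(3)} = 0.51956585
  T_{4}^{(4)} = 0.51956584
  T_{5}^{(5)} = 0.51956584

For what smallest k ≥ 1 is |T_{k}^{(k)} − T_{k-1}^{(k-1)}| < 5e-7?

k = 4

|T_{1}^{(1)} − T_{0}^{(0)}| = 0.06986159 ≥ 5e-7
|T_{2}^{(2)} − T_{1}^{(1)}| = 0.00047758 ≥ 5e-7
|T_{3}^{(3)} − T_{2}^{(2)}| = 0.00000117 ≥ 5e-7
|T_{4}^{(4)} − T_{3}^{(3)}| = 0.00000001 < 5e-7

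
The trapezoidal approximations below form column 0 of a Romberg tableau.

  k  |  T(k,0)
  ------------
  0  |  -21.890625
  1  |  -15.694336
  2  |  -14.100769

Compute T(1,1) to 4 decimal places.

T(1,1) = (4·(-15.694336) − (-21.890625)) / 3 = -13.628906

-13.6289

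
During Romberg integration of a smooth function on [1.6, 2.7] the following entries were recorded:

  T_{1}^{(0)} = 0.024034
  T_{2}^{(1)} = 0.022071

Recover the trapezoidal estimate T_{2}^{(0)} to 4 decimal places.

From T_{2}^{(1)} = (4·T_{2}^{(0)} − T_{1}^{(0)})/3, solve for T_{2}^{(0)}:
4·T_{2}^{(0)} = 3·0.022071 + 0.024034 = 0.090247
T_{2}^{(0)} = 0.022562

0.0226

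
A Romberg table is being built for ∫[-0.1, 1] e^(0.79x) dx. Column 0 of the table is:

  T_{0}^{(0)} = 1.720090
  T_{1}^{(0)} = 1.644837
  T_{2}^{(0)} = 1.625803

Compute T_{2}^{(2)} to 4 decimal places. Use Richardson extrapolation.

1.6194

T_{1}^{(1)} = (4·1.644837 − 1.720090) / 3 = 1.619753
T_{2}^{(1)} = (4·1.625803 − 1.644837) / 3 = 1.619458
T_{2}^{(2)} = 1.619458 + (1.619458 − 1.619753)/15 = 1.619438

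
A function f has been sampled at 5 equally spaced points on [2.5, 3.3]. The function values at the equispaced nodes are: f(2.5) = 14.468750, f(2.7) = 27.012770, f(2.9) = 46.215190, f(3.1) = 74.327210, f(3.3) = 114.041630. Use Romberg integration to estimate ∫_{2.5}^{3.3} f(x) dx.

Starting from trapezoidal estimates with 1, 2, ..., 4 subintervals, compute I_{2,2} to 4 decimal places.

41.7514

I_{0,0} (trapezoid, 1 panel, h=0.8000): 51.404152
I_{1,0} (trapezoid, 2 panels, h=0.4000): 44.188152
I_{2,0} (trapezoid, 4 panels, h=0.2000): 42.362072
I_{1,1} = 44.188152 + (44.188152 − 51.404152)/3 = 41.782819
I_{2,1} = 42.362072 + (42.362072 − 44.188152)/3 = 41.753379
I_{2,2} = 41.753379 + (41.753379 − 41.782819)/15 = 41.751416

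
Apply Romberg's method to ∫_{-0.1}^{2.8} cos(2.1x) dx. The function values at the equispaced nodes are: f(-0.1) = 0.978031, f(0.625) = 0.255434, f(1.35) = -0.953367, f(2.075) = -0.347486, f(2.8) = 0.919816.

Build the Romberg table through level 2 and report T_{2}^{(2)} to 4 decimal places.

T_{0}^{(0)} (trapezoid, 1 panel, h=2.9000): 2.751878
T_{1}^{(0)} (trapezoid, 2 panels, h=1.4500): -0.006443
T_{2}^{(0)} (trapezoid, 4 panels, h=0.7250): -0.069959
T_{1}^{(1)} = -0.006443 + (-0.006443 − 2.751878)/3 = -0.925883
T_{2}^{(1)} = -0.069959 + (-0.069959 − (-0.006443))/3 = -0.091131
T_{2}^{(2)} = -0.091131 + (-0.091131 − (-0.925883))/15 = -0.035481

-0.0355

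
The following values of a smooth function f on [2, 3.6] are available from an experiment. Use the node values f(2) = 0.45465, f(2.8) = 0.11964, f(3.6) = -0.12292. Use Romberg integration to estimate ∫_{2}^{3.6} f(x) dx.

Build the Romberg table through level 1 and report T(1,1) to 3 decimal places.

0.216

T(0,0) (trapezoid, 1 panel, h=1.6000): 0.26538
T(1,0) (trapezoid, 2 panels, h=0.8000): 0.22840
T(1,1) = 0.22840 + (0.22840 − 0.26538)/3 = 0.21607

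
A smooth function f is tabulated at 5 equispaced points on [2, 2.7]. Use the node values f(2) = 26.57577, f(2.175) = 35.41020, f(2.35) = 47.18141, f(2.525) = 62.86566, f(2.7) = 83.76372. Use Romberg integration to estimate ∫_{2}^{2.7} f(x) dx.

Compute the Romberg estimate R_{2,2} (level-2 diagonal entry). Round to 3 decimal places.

34.871

R_{0,0} (trapezoid, 1 panel, h=0.7000): 38.61882
R_{1,0} (trapezoid, 2 panels, h=0.3500): 35.82290
R_{2,0} (trapezoid, 4 panels, h=0.1750): 35.10973
R_{1,1} = 35.82290 + (35.82290 − 38.61882)/3 = 34.89093
R_{2,1} = 35.10973 + (35.10973 − 35.82290)/3 = 34.87201
R_{2,2} = 34.87201 + (34.87201 − 34.89093)/15 = 34.87075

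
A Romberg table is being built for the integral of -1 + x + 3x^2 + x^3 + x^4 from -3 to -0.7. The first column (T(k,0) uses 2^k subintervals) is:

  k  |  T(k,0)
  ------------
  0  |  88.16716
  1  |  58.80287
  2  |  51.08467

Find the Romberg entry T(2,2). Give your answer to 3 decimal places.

Richardson extrapolation on the trapezoidal column (denominator 4−1=3):
T(1,1) = (4·58.80287 − 88.16716) / 3 = 49.01477
T(2,1) = (4·51.08467 − 58.80287) / 3 = 48.51194
T(2,2) = (16·48.51194 − 49.01477) / 15 = 48.47842

48.478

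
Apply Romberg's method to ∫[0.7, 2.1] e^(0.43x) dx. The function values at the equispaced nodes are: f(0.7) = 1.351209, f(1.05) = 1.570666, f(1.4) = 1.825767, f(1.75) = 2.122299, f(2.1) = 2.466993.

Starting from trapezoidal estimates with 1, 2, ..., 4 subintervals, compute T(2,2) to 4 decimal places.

2.5948

T(0,0) (trapezoid, 1 panel, h=1.4000): 2.672741
T(1,0) (trapezoid, 2 panels, h=0.7000): 2.614408
T(2,0) (trapezoid, 4 panels, h=0.3500): 2.599742
T(1,1) = 2.614408 + (2.614408 − 2.672741)/3 = 2.594964
T(2,1) = 2.599742 + (2.599742 − 2.614408)/3 = 2.594853
T(2,2) = 2.594853 + (2.594853 − 2.594964)/15 = 2.594846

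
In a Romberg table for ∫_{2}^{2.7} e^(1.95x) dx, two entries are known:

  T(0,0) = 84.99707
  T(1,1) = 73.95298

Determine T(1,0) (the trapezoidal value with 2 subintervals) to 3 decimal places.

From T(1,1) = (4·T(1,0) − T(0,0))/3, solve for T(1,0):
4·T(1,0) = 3·73.95298 + 84.99707 = 306.85601
T(1,0) = 76.71400

76.714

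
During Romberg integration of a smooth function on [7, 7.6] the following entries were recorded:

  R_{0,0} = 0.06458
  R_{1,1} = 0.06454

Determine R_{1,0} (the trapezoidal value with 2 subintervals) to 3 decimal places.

From R_{1,1} = (4·R_{1,0} − R_{0,0})/3, solve for R_{1,0}:
4·R_{1,0} = 3·0.06454 + 0.06458 = 0.25820
R_{1,0} = 0.06455

0.065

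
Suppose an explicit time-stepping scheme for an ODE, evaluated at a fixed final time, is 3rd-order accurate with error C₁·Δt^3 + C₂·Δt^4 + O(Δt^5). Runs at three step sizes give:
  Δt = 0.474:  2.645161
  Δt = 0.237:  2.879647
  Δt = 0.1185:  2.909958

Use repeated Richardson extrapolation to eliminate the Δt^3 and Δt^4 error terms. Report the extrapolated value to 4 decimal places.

First eliminate the Δt^3 term (factor 2^3 = 8):
  B₁ = (8·2.879647 − 2.645161)/7 = 2.913145
  B₂ = (8·2.909958 − 2.879647)/7 = 2.914288
Then eliminate the Δt^4 term (factor 2^4 = 16):
  (16·2.914288 − 2.913145)/15 = 2.914364

2.9144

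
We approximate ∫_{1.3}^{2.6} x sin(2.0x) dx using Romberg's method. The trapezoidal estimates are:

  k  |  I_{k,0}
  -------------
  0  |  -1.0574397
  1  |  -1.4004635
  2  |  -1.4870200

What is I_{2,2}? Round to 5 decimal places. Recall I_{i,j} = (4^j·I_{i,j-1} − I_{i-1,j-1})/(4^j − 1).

Richardson extrapolation on the trapezoidal column (denominator 4−1=3):
I_{1,1} = -1.4004635 + (-1.4004635 − (-1.0574397))/3 = -1.5148048
I_{2,1} = -1.4870200 + (-1.4870200 − (-1.4004635))/3 = -1.5158722
I_{2,2} = -1.5158722 + (-1.5158722 − (-1.5148048))/15 = -1.5159434

-1.51594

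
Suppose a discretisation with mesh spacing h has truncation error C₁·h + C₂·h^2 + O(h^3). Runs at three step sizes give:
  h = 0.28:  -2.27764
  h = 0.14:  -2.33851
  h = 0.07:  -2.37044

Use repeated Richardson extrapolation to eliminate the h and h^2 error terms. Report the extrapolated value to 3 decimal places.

First eliminate the h term (factor 2^1 = 2):
  B₁ = (2·(-2.33851) − (-2.27764))/1 = -2.39938
  B₂ = (2·(-2.37044) − (-2.33851))/1 = -2.40237
Then eliminate the h^2 term (factor 2^2 = 4):
  (4·(-2.40237) − (-2.39938))/3 = -2.40337

-2.403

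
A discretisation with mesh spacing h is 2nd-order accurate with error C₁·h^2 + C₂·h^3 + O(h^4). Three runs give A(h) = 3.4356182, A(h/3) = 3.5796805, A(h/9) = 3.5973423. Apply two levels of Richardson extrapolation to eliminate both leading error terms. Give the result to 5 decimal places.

3.59962

First eliminate the h^2 term (factor 3^2 = 9):
  B₁ = (9·3.5796805 − 3.4356182)/8 = 3.5976883
  B₂ = (9·3.5973423 − 3.5796805)/8 = 3.5995500
Then eliminate the h^3 term (factor 3^3 = 27):
  (27·3.5995500 − 3.5976883)/26 = 3.5996216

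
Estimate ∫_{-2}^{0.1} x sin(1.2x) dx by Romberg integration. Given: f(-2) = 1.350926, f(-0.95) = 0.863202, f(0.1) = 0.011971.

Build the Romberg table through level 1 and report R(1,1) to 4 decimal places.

R(0,0) (trapezoid, 1 panel, h=2.1000): 1.431042
R(1,0) (trapezoid, 2 panels, h=1.0500): 1.621883
R(1,1) = 1.621883 + (1.621883 − 1.431042)/3 = 1.685497

1.6855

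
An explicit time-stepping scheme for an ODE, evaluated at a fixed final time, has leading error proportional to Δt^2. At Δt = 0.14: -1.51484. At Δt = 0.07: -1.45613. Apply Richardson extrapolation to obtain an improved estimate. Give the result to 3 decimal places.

-1.437

Extrapolated value = (4·A(Δt/2) − A(Δt)) / (4 − 1)
= (4·(-1.45613) − (-1.51484)) / 3
= -4.30968 / 3 = -1.43656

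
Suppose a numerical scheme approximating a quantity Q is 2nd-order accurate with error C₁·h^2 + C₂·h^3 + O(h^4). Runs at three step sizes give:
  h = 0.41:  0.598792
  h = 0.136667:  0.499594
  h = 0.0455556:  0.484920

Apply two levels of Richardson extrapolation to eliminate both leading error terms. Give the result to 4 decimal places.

0.4829

First eliminate the h^2 term (factor 3^2 = 9):
  B₁ = (9·0.499594 − 0.598792)/8 = 0.487194
  B₂ = (9·0.484920 − 0.499594)/8 = 0.483086
Then eliminate the h^3 term (factor 3^3 = 27):
  (27·0.483086 − 0.487194)/26 = 0.482928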